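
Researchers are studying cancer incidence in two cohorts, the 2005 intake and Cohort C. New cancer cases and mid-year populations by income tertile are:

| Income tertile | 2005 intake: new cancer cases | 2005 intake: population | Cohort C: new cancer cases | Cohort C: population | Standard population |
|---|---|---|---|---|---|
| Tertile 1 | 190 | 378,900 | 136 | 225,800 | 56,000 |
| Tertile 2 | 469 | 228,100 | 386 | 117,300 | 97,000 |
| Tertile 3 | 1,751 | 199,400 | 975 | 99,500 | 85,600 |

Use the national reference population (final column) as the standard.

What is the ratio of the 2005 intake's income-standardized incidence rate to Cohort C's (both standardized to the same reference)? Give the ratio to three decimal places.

Income-specific rates per 100,000 for the 2005 intake: 50.15, 205.61, 878.13.
For Cohort C: 60.23, 329.07, 979.90.
Standard total = 238,600; weights = 0.2347, 0.4065, 0.3588.
The 2005 intake: 0.2347×50.15 + 0.4065×205.61 + 0.3588×878.13 = 410.3971 per 100,000.
Cohort C: 0.2347×60.23 + 0.4065×329.07 + 0.3588×979.90 = 499.4642 per 100,000.
Ratio = 410.3971 ÷ 499.4642 = 0.82167.

0.822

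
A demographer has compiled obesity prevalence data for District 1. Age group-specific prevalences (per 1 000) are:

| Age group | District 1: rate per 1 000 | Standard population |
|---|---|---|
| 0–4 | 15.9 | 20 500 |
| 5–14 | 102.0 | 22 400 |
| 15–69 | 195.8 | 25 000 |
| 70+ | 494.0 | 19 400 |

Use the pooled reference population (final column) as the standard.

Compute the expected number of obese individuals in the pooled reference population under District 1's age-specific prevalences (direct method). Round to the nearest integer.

Expected obese individuals = Σ (standard pop × age-specific rate ÷ 1 000)
= 20 500×15.9/1 000 + 22 400×102.0/1 000 + 25 000×195.8/1 000 + 19 400×494.0/1 000
= 325.95 + 2284.80 + 4895.00 + 9583.60 = 17089.35.

17089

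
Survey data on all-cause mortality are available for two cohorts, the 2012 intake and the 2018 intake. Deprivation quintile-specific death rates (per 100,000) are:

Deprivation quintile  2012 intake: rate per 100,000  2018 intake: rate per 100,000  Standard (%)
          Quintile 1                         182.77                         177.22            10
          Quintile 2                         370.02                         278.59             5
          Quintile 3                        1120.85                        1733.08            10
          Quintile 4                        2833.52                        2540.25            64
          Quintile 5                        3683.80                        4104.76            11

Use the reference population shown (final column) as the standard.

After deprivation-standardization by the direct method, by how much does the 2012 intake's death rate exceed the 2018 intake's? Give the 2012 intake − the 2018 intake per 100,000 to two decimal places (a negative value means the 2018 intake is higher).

85.29

Standard weights: 0.10, 0.05, 0.10, 0.64, 0.11.
The 2012 intake: 0.1000×182.77 + 0.0500×370.02 + 0.1000×1120.85 + 0.6400×2833.52 + 0.1100×3683.80 = 2367.5338 per 100,000.
The 2018 intake: 0.1000×177.22 + 0.0500×278.59 + 0.1000×1733.08 + 0.6400×2540.25 + 0.1100×4104.76 = 2282.2431 per 100,000.
Difference = 2367.5338 − 2282.2431 = 85.2907.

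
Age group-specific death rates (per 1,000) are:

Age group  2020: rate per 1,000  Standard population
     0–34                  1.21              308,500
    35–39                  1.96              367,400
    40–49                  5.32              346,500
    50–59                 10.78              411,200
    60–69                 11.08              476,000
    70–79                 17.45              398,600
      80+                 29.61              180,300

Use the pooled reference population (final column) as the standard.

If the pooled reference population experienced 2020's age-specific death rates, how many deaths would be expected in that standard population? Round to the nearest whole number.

24938

Expected deaths = Σ (standard pop × age-specific rate ÷ 1,000)
= 308,500×1.21/1,000 + 367,400×1.96/1,000 + 346,500×5.32/1,000 + 411,200×10.78/1,000 + 476,000×11.08/1,000 + 398,600×17.45/1,000 + 180,300×29.61/1,000
= 373.29 + 720.10 + 1843.38 + 4432.74 + 5274.08 + 6955.57 + 5338.68 = 24937.84.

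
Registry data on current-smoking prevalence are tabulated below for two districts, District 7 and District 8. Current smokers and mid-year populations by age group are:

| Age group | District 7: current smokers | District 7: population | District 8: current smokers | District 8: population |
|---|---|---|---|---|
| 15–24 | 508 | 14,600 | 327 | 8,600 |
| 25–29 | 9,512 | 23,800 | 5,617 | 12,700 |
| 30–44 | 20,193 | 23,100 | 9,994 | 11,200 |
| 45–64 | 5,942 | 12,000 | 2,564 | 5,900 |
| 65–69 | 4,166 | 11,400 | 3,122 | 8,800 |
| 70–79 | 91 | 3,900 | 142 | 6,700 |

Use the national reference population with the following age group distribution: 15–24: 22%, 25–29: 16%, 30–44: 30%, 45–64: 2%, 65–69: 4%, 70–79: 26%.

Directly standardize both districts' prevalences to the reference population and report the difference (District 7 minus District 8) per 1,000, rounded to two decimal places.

-10.78

Age-specific rates per 1,000 for District 7: 34.795, 399.664, 874.156, 495.167, 365.439, 23.333.
For District 8: 38.023, 442.283, 892.321, 434.576, 354.773, 21.194.
Standard weights: 0.22, 0.16, 0.30, 0.02, 0.04, 0.26.
District 7: 0.2200×34.795 + 0.1600×399.664 + 0.3000×874.156 + 0.0200×495.167 + 0.0400×365.439 + 0.2600×23.333 = 364.4353 per 1,000.
District 8: 0.2200×38.023 + 0.1600×442.283 + 0.3000×892.321 + 0.0200×434.576 + 0.0400×354.773 + 0.2600×21.194 = 375.2198 per 1,000.
Difference = 364.4353 − 375.2198 = -10.7845.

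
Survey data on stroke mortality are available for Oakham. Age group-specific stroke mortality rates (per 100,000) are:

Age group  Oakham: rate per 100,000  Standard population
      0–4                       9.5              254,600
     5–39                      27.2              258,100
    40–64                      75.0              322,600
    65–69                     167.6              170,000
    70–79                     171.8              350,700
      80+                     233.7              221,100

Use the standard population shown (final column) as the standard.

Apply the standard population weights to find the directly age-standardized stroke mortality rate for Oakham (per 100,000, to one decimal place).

Standard total = 1,577,100; weights = 0.1614, 0.1637, 0.2046, 0.1078, 0.2224, 0.1402.
Standardized rate: 0.1614×9.5 + 0.1637×27.2 + 0.2046×75.0 + 0.1078×167.6 + 0.2224×171.8 + 0.1402×233.7 = 110.3591 per 100,000.

110.4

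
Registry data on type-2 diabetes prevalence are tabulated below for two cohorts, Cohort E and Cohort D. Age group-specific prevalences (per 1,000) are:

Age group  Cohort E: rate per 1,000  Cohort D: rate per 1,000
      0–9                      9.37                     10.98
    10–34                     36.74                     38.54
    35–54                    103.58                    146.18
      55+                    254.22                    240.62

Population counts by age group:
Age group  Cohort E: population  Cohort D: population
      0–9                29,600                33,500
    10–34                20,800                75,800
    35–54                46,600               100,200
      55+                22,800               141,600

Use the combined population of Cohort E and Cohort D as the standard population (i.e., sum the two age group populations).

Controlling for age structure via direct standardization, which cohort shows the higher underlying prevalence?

Combined standard total = 470,900; weights = 0.1340, 0.2051, 0.3117, 0.3491.
Cohort E: 0.1340×9.37 + 0.2051×36.74 + 0.3117×103.58 + 0.3491×254.22 = 129.8357 per 1,000.
Cohort D: 0.1340×10.98 + 0.2051×38.54 + 0.3117×146.18 + 0.3491×240.62 = 138.9530 per 1,000.

Cohort D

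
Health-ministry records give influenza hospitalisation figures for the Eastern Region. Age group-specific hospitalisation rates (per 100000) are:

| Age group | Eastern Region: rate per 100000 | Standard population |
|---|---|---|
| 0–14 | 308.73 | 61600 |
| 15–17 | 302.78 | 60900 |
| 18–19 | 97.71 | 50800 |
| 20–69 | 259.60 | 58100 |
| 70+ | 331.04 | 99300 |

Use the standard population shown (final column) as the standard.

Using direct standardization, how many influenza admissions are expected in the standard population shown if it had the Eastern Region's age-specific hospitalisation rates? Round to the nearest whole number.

Expected influenza admissions = Σ (standard pop × age-specific rate ÷ 100000)
= 61600×308.73/100000 + 60900×302.78/100000 + 50800×97.71/100000 + 58100×259.60/100000 + 99300×331.04/100000
= 190.18 + 184.39 + 49.64 + 150.83 + 328.72 = 903.76.

904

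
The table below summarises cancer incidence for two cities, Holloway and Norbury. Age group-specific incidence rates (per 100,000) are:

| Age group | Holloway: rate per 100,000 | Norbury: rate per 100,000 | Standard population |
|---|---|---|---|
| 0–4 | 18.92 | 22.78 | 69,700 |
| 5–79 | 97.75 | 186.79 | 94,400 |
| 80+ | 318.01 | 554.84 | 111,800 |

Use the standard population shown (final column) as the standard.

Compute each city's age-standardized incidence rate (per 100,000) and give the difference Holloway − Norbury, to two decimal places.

Standard total = 275,900; weights = 0.2526, 0.3422, 0.4052.
Holloway: 0.2526×18.92 + 0.3422×97.75 + 0.4052×318.01 = 167.0890 per 100,000.
Norbury: 0.2526×22.78 + 0.3422×186.79 + 0.4052×554.84 = 294.4975 per 100,000.
Difference = 167.0890 − 294.4975 = -127.4085.

-127.41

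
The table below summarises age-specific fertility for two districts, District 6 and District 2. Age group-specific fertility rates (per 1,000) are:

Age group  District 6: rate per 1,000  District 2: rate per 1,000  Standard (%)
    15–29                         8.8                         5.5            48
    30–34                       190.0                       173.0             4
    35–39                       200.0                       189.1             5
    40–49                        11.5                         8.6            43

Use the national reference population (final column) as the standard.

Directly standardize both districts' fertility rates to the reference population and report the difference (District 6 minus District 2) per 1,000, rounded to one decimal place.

4.1

Standard weights: 0.48, 0.04, 0.05, 0.43.
District 6: 0.4800×8.8 + 0.0400×190.0 + 0.0500×200.0 + 0.4300×11.5 = 26.7690 per 1,000.
District 2: 0.4800×5.5 + 0.0400×173.0 + 0.0500×189.1 + 0.4300×8.6 = 22.7130 per 1,000.
Difference = 26.7690 − 22.7130 = 4.0560.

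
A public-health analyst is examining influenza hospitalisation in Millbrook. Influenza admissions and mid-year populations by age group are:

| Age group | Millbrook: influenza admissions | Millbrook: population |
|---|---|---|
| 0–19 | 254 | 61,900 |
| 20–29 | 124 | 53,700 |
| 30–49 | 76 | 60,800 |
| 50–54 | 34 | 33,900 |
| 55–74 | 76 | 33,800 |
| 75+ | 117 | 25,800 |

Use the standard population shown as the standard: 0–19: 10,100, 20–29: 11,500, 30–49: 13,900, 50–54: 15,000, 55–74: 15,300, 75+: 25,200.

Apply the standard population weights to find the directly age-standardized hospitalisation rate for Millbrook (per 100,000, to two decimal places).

Age-specific rates per 100,000 for Millbrook: 410.34, 230.91, 125.00, 100.29, 224.85, 453.49.
Standard total = 91,000; weights = 0.1110, 0.1264, 0.1527, 0.1648, 0.1681, 0.2769.
Standardized rate: 0.1110×410.34 + 0.1264×230.91 + 0.1527×125.00 + 0.1648×100.29 + 0.1681×224.85 + 0.2769×453.49 = 273.7361 per 100,000.

273.74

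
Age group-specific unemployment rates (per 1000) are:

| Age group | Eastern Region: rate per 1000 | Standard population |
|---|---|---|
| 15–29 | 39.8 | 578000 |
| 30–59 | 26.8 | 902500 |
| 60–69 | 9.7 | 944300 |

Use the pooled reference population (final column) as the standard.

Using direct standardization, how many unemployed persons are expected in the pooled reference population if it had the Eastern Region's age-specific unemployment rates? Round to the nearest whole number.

56351

Expected unemployed persons = Σ (standard pop × age-specific rate ÷ 1000)
= 578000×39.8/1000 + 902500×26.8/1000 + 944300×9.7/1000
= 23004.40 + 24187.00 + 9159.71 = 56351.11.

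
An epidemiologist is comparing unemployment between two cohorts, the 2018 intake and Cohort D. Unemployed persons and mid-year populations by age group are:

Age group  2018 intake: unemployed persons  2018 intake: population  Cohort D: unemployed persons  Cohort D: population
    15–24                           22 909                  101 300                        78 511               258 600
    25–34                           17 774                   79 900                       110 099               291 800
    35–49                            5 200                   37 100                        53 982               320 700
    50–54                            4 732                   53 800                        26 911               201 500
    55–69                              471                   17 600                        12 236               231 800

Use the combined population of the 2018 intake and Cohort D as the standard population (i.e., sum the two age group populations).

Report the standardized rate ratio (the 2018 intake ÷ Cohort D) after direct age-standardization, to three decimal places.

Age-specific rates per 1 000 for the 2018 intake: 226.150, 222.453, 140.162, 87.955, 26.761.
For Cohort D: 303.600, 377.310, 168.326, 133.553, 52.787.
Combined standard total = 1 594 100; weights = 0.2258, 0.2332, 0.2245, 0.1602, 0.1565.
The 2018 intake: 0.2258×226.150 + 0.2332×222.453 + 0.2245×140.162 + 0.1602×87.955 + 0.1565×26.761 = 152.6607 per 1 000.
Cohort D: 0.2258×303.600 + 0.2332×377.310 + 0.2245×168.326 + 0.1602×133.553 + 0.1565×52.787 = 223.9507 per 1 000.
Ratio = 152.6607 ÷ 223.9507 = 0.68167.

0.682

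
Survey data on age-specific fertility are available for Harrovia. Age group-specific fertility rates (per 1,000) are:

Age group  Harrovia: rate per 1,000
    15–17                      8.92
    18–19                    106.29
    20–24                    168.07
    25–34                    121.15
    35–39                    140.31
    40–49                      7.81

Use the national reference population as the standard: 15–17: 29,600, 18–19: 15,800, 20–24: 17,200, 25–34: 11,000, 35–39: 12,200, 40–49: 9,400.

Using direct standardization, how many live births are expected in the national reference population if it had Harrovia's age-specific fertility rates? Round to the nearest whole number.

Expected live births = Σ (standard pop × age-specific rate ÷ 1,000)
= 29,600×8.92/1,000 + 15,800×106.29/1,000 + 17,200×168.07/1,000 + 11,000×121.15/1,000 + 12,200×140.31/1,000 + 9,400×7.81/1,000
= 264.03 + 1679.38 + 2890.80 + 1332.65 + 1711.78 + 73.41 = 7952.06.

7952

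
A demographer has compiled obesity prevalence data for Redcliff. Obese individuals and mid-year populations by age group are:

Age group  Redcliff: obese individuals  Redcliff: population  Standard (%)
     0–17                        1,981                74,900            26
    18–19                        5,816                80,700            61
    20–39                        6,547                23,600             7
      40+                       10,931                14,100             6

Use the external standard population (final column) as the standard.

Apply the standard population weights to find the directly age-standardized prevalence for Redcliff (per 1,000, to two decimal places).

116.77

Age-specific rates per 1,000 for Redcliff: 26.449, 72.069, 277.415, 775.248.
Standard weights: 0.26, 0.61, 0.07, 0.06.
Standardized rate: 0.2600×26.449 + 0.6100×72.069 + 0.0700×277.415 + 0.0600×775.248 = 116.7729 per 1,000.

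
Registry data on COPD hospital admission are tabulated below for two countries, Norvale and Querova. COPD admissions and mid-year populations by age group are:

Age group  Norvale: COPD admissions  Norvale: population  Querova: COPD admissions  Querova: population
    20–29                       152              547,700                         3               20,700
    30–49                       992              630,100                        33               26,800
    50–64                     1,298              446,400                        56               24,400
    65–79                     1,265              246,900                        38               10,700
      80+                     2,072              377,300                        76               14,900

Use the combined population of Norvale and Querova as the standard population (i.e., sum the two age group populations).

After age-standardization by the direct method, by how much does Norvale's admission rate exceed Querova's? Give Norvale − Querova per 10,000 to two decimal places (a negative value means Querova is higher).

4.89

Age-specific rates per 10,000 for Norvale: 2.78, 15.74, 29.08, 51.24, 54.92.
For Querova: 1.45, 12.31, 22.95, 35.51, 51.01.
Combined standard total = 2,345,900; weights = 0.2423, 0.2800, 0.2007, 0.1098, 0.1672.
Norvale: 0.2423×2.78 + 0.2800×15.74 + 0.2007×29.08 + 0.1098×51.24 + 0.1672×54.92 = 25.7237 per 10,000.
Querova: 0.2423×1.45 + 0.2800×12.31 + 0.2007×22.95 + 0.1098×35.51 + 0.1672×51.01 = 20.8325 per 10,000.
Difference = 25.7237 − 20.8325 = 4.8912.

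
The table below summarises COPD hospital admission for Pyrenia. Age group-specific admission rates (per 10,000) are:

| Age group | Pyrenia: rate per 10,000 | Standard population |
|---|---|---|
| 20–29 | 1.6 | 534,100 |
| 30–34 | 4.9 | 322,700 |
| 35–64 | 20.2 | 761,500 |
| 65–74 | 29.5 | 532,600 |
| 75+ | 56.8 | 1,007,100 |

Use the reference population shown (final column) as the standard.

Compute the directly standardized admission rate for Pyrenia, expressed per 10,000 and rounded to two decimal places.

Standard total = 3,158,000; weights = 0.1691, 0.1022, 0.2411, 0.1687, 0.3189.
Standardized rate: 0.1691×1.6 + 0.1022×4.9 + 0.2411×20.2 + 0.1687×29.5 + 0.3189×56.8 = 28.7312 per 10,000.

28.73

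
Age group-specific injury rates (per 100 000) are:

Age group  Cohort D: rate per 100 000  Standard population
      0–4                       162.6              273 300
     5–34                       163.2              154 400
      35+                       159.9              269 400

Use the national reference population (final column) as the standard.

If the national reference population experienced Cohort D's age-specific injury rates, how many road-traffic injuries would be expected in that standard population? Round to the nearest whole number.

Expected road-traffic injuries = Σ (standard pop × age-specific rate ÷ 100 000)
= 273 300×162.6/100 000 + 154 400×163.2/100 000 + 269 400×159.9/100 000
= 444.39 + 251.98 + 430.77 = 1127.14.

1127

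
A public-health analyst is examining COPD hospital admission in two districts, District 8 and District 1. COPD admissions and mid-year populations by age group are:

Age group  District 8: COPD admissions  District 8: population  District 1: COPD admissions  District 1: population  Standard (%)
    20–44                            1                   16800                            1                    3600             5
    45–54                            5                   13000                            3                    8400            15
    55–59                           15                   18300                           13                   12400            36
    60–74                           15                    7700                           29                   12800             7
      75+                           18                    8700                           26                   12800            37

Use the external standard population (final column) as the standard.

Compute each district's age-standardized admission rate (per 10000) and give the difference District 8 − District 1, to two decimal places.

-0.97

Age-specific rates per 10000 for District 8: 0.60, 3.85, 8.20, 19.48, 20.69.
For District 1: 2.78, 3.57, 10.48, 22.66, 20.31.
Standard weights: 0.05, 0.15, 0.36, 0.07, 0.37.
District 8: 0.0500×0.60 + 0.1500×3.85 + 0.3600×8.20 + 0.0700×19.48 + 0.3700×20.69 = 12.5763 per 10000.
District 1: 0.0500×2.78 + 0.1500×3.57 + 0.3600×10.48 + 0.0700×22.66 + 0.3700×20.31 = 13.5504 per 10000.
Difference = 12.5763 − 13.5504 = -0.9740.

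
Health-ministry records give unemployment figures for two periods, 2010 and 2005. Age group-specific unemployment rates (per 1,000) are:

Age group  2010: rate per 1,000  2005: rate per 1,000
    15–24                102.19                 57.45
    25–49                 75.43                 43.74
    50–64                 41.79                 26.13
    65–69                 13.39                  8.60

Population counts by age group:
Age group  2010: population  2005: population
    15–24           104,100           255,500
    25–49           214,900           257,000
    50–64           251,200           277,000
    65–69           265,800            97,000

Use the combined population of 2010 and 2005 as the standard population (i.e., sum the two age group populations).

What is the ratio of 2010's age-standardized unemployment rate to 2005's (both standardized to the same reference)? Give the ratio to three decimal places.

1.705

Combined standard total = 1,722,500; weights = 0.2088, 0.2740, 0.3066, 0.2106.
2010: 0.2088×102.19 + 0.2740×75.43 + 0.3066×41.79 + 0.2106×13.39 = 57.6339 per 1,000.
2005: 0.2088×57.45 + 0.2740×43.74 + 0.3066×26.13 + 0.2106×8.60 = 33.8008 per 1,000.
Ratio = 57.6339 ÷ 33.8008 = 1.70510.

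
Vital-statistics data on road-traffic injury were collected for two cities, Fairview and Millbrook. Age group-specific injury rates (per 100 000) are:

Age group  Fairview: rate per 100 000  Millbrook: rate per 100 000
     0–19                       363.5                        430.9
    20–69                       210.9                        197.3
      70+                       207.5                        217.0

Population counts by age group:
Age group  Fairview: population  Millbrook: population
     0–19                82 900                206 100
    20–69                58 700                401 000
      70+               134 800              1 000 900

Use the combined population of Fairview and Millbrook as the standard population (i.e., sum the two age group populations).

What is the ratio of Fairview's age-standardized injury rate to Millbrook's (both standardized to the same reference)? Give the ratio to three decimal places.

0.948

Combined standard total = 1 884 400; weights = 0.1534, 0.2440, 0.6027.
Fairview: 0.1534×363.5 + 0.2440×210.9 + 0.6027×207.5 = 232.2543 per 100 000.
Millbrook: 0.1534×430.9 + 0.2440×197.3 + 0.6027×217.0 = 244.9988 per 100 000.
Ratio = 232.2543 ÷ 244.9988 = 0.94798.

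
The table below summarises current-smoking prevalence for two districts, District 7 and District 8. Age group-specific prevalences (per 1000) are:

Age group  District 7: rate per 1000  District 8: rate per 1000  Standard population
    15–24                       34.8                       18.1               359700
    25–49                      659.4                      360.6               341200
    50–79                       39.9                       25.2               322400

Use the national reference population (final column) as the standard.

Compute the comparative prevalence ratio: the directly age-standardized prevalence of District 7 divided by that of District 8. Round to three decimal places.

Standard total = 1023300; weights = 0.3515, 0.3334, 0.3151.
District 7: 0.3515×34.8 + 0.3334×659.4 + 0.3151×39.9 = 244.6678 per 1000.
District 8: 0.3515×18.1 + 0.3334×360.6 + 0.3151×25.2 = 134.5371 per 1000.
Ratio = 244.6678 ÷ 134.5371 = 1.81859.

1.819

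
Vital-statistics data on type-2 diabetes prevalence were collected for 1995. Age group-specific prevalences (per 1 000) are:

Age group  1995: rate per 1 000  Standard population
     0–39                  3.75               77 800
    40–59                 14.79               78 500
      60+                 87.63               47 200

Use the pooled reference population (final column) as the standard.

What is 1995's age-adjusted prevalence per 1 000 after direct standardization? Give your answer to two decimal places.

Standard total = 203 500; weights = 0.3823, 0.3857, 0.2319.
Standardized rate: 0.3823×3.75 + 0.3857×14.79 + 0.2319×87.63 = 27.4639 per 1 000.

27.46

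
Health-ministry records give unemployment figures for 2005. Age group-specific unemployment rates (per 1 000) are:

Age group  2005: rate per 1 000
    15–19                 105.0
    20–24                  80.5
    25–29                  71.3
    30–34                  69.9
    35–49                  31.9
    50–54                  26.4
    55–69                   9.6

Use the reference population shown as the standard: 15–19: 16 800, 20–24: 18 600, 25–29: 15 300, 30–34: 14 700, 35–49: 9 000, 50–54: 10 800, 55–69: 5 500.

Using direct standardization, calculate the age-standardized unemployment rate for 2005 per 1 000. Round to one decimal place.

66.2

Standard total = 90 700; weights = 0.1852, 0.2051, 0.1687, 0.1621, 0.0992, 0.1191, 0.0606.
Standardized rate: 0.1852×105.0 + 0.2051×80.5 + 0.1687×71.3 + 0.1621×69.9 + 0.0992×31.9 + 0.1191×26.4 + 0.0606×9.6 = 66.2044 per 1 000.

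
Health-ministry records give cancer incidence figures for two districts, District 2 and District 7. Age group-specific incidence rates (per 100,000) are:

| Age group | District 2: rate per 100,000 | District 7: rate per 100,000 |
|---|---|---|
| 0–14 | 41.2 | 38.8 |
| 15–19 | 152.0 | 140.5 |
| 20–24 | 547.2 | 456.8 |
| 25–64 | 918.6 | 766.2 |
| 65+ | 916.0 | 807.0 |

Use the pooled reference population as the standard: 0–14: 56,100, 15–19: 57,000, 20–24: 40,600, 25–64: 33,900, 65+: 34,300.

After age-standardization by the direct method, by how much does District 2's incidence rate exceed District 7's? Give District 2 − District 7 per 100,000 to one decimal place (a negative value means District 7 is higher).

60.2

Standard total = 221,900; weights = 0.2528, 0.2569, 0.1830, 0.1528, 0.1546.
District 2: 0.2528×41.2 + 0.2569×152.0 + 0.1830×547.2 + 0.1528×918.6 + 0.1546×916.0 = 431.5051 per 100,000.
District 7: 0.2528×38.8 + 0.2569×140.5 + 0.1830×456.8 + 0.1528×766.2 + 0.1546×807.0 = 371.2733 per 100,000.
Difference = 431.5051 − 371.2733 = 60.2318.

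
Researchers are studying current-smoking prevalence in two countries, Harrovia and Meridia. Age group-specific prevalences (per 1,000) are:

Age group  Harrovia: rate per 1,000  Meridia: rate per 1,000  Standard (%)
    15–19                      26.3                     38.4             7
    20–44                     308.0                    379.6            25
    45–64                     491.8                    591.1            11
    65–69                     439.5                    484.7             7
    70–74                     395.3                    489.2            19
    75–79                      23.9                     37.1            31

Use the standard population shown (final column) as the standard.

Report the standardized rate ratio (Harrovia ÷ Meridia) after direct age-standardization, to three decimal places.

0.818

Standard weights: 0.07, 0.25, 0.11, 0.07, 0.19, 0.31.
Harrovia: 0.0700×26.3 + 0.2500×308.0 + 0.1100×491.8 + 0.0700×439.5 + 0.1900×395.3 + 0.3100×23.9 = 246.2200 per 1,000.
Meridia: 0.0700×38.4 + 0.2500×379.6 + 0.1100×591.1 + 0.0700×484.7 + 0.1900×489.2 + 0.3100×37.1 = 300.9870 per 1,000.
Ratio = 246.2200 ÷ 300.9870 = 0.81804.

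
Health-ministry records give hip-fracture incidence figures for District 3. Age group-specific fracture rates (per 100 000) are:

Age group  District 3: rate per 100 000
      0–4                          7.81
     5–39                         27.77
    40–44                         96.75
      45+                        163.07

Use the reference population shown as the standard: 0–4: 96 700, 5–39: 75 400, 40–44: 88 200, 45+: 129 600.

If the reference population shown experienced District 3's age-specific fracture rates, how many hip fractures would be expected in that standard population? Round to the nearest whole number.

325

Expected hip fractures = Σ (standard pop × age-specific rate ÷ 100 000)
= 96 700×7.81/100 000 + 75 400×27.77/100 000 + 88 200×96.75/100 000 + 129 600×163.07/100 000
= 7.55 + 20.94 + 85.33 + 211.34 = 325.16.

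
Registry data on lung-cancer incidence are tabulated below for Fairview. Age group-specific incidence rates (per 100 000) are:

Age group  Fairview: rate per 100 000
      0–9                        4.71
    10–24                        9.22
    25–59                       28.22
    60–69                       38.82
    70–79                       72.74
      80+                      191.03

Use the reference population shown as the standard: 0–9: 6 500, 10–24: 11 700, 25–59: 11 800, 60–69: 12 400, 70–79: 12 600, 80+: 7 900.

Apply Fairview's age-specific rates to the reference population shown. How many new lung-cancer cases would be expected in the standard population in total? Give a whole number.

Expected new lung-cancer cases = Σ (standard pop × age-specific rate ÷ 100 000)
= 6 500×4.71/100 000 + 11 700×9.22/100 000 + 11 800×28.22/100 000 + 12 400×38.82/100 000 + 12 600×72.74/100 000 + 7 900×191.03/100 000
= 0.31 + 1.08 + 3.33 + 4.81 + 9.17 + 15.09 = 33.79.

34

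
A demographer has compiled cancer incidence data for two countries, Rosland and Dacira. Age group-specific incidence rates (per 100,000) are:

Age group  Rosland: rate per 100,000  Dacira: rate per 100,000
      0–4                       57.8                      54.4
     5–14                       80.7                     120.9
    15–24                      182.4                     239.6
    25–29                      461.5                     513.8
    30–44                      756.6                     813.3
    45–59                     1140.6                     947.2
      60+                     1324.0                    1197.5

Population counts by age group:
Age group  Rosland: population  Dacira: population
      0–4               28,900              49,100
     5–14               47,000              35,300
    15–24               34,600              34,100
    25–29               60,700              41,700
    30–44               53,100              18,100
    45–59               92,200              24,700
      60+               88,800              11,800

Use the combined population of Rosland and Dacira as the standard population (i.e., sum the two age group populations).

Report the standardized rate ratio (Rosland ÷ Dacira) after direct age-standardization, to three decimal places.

Combined standard total = 620,100; weights = 0.1258, 0.1327, 0.1108, 0.1651, 0.1148, 0.1885, 0.1622.
Rosland: 0.1258×57.8 + 0.1327×80.7 + 0.1108×182.4 + 0.1651×461.5 + 0.1148×756.6 + 0.1885×1140.6 + 0.1622×1324.0 = 631.0901 per 100,000.
Dacira: 0.1258×54.4 + 0.1327×120.9 + 0.1108×239.6 + 0.1651×513.8 + 0.1148×813.3 + 0.1885×947.2 + 0.1622×1197.5 = 600.5000 per 100,000.
Ratio = 631.0901 ÷ 600.5000 = 1.05094.

1.051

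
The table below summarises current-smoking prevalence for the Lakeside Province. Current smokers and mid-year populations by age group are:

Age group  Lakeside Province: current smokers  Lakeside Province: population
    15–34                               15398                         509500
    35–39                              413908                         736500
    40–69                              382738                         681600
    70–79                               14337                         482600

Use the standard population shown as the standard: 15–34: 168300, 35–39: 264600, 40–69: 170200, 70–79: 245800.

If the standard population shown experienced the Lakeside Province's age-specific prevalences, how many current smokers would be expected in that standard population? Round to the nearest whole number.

256664

Age-specific rates per 1000 for the Lakeside Province: 30.222, 561.993, 561.529, 29.708.
Expected current smokers = Σ (standard pop × age-specific rate ÷ 1000)
= 168300×30.222/1000 + 264600×561.993/1000 + 170200×561.529/1000 + 245800×29.708/1000
= 5086.33 + 148703.40 + 95572.19 + 7302.19 = 256664.11.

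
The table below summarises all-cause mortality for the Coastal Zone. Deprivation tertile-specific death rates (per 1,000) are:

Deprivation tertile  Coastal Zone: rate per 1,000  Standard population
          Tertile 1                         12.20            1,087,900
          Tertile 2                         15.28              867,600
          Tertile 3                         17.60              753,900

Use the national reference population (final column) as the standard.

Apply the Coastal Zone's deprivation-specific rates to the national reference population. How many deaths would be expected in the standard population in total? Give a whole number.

39798

Expected deaths = Σ (standard pop × deprivation-specific rate ÷ 1,000)
= 1,087,900×12.20/1,000 + 867,600×15.28/1,000 + 753,900×17.60/1,000
= 13272.38 + 13256.93 + 13268.64 = 39797.95.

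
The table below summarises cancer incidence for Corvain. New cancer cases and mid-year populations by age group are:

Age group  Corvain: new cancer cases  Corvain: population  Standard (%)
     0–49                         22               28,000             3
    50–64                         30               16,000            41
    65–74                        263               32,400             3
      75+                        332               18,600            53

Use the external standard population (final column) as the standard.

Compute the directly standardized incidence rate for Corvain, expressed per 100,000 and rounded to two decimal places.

Age-specific rates per 100,000 for Corvain: 78.57, 187.50, 811.73, 1784.95.
Standard weights: 0.03, 0.41, 0.03, 0.53.
Standardized rate: 0.0300×78.57 + 0.4100×187.50 + 0.0300×811.73 + 0.5300×1784.95 = 1049.6055 per 100,000.

1049.61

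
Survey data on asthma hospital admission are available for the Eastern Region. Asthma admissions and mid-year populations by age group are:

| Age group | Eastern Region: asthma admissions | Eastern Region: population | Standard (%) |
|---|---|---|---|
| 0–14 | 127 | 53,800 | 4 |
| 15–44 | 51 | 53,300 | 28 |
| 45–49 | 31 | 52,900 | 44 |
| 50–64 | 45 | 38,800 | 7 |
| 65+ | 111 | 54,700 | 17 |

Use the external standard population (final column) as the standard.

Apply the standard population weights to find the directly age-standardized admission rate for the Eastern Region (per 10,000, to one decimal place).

10.5

Age-specific rates per 10,000 for the Eastern Region: 23.61, 9.57, 5.86, 11.60, 20.29.
Standard weights: 0.04, 0.28, 0.44, 0.07, 0.17.
Standardized rate: 0.0400×23.61 + 0.2800×9.57 + 0.4400×5.86 + 0.0700×11.60 + 0.1700×20.29 = 10.4634 per 10,000.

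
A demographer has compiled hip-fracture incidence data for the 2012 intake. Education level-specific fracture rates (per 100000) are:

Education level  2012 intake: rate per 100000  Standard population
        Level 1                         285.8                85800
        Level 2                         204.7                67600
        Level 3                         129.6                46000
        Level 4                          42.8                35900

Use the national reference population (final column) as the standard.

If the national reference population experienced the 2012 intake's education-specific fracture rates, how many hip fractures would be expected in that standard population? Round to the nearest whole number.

Expected hip fractures = Σ (standard pop × education-specific rate ÷ 100000)
= 85800×285.8/100000 + 67600×204.7/100000 + 46000×129.6/100000 + 35900×42.8/100000
= 245.22 + 138.38 + 59.62 + 15.37 = 458.57.

459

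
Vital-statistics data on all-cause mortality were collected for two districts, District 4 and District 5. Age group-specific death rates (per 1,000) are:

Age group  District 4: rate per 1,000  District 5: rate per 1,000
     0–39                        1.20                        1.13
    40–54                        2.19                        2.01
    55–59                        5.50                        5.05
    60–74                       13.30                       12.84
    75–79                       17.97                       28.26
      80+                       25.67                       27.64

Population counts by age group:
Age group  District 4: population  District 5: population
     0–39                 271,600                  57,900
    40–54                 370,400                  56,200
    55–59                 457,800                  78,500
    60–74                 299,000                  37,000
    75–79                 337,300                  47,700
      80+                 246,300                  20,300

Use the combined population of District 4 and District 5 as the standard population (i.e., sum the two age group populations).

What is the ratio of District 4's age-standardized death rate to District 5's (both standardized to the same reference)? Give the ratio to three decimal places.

0.849

Combined standard total = 2,280,000; weights = 0.1445, 0.1871, 0.2352, 0.1474, 0.1689, 0.1169.
District 4: 0.1445×1.20 + 0.1871×2.19 + 0.2352×5.50 + 0.1474×13.30 + 0.1689×17.97 + 0.1169×25.67 = 9.8729 per 1,000.
District 5: 0.1445×1.13 + 0.1871×2.01 + 0.2352×5.05 + 0.1474×12.84 + 0.1689×28.26 + 0.1169×27.64 = 11.6234 per 1,000.
Ratio = 9.8729 ÷ 11.6234 = 0.84940.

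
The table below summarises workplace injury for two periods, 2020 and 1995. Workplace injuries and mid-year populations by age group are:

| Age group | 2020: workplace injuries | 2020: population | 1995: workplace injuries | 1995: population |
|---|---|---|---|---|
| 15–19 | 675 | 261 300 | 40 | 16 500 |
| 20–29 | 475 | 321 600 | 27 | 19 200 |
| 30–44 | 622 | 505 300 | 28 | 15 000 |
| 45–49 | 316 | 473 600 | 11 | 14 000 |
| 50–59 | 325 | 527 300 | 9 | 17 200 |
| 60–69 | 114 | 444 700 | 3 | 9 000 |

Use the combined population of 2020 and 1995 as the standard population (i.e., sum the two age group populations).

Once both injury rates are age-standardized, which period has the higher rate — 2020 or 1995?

1995

Age-specific rates per 10 000 for 2020: 25.83, 14.77, 12.31, 6.67, 6.16, 2.56.
For 1995: 24.24, 14.06, 18.67, 7.86, 5.23, 3.33.
Combined standard total = 2 624 700; weights = 0.1058, 0.1298, 0.1982, 0.1858, 0.2075, 0.1729.
2020: 0.1058×25.83 + 0.1298×14.77 + 0.1982×12.31 + 0.1858×6.67 + 0.2075×6.16 + 0.1729×2.56 = 10.0533 per 10 000.
1995: 0.1058×24.24 + 0.1298×14.06 + 0.1982×18.67 + 0.1858×7.86 + 0.2075×5.23 + 0.1729×3.33 = 11.2134 per 10 000.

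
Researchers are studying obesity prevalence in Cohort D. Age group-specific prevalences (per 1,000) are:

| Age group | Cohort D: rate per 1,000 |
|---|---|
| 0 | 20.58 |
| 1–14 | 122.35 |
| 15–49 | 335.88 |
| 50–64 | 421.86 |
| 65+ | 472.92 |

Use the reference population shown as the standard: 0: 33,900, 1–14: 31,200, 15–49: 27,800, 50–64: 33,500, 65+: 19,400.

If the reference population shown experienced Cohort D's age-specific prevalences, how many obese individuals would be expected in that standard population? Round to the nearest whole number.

Expected obese individuals = Σ (standard pop × age-specific rate ÷ 1,000)
= 33,900×20.58/1,000 + 31,200×122.35/1,000 + 27,800×335.88/1,000 + 33,500×421.86/1,000 + 19,400×472.92/1,000
= 697.66 + 3817.32 + 9337.46 + 14132.31 + 9174.65 = 37159.40.

37159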